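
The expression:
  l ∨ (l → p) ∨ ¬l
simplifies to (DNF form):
True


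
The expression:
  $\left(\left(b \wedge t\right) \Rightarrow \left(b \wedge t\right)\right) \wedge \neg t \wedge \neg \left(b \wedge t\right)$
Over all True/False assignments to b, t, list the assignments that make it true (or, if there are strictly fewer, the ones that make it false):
is true only for:
  b=False, t=False;
  b=True, t=False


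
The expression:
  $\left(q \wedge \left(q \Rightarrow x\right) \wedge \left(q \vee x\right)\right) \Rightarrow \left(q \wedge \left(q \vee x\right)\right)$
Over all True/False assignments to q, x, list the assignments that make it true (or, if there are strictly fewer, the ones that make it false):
is always true.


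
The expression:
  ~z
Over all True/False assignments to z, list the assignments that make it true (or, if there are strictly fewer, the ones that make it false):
is true only for:
  z=False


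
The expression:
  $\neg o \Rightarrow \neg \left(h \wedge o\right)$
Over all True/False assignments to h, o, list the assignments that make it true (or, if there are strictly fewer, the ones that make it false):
is always true.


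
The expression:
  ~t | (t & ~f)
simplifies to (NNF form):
~f | ~t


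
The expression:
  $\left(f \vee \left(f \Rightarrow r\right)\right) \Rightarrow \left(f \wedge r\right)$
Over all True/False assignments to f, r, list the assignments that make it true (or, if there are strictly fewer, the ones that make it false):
is true only for:
  f=True, r=True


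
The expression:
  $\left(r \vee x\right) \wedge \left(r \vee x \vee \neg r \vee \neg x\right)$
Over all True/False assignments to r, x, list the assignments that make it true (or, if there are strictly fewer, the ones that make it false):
is false only for:
  r=False, x=False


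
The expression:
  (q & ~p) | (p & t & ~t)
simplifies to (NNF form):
q & ~p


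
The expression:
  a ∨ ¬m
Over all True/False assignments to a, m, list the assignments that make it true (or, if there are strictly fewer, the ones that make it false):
is false only for:
  a=False, m=True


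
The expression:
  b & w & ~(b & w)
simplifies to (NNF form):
False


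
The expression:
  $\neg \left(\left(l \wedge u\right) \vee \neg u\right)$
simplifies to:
$u \wedge \neg l$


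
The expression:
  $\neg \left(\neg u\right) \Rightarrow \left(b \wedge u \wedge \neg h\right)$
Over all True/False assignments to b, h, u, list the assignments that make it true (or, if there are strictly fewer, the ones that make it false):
is false only for:
  b=False, h=False, u=True;
  b=False, h=True, u=True;
  b=True, h=True, u=True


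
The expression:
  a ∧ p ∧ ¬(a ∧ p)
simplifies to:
False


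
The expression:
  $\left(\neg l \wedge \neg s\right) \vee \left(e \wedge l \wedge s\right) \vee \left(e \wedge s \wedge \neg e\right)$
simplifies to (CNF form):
$\left(e \vee \neg s\right) \wedge \left(l \vee \neg s\right) \wedge \left(s \vee \neg l\right)$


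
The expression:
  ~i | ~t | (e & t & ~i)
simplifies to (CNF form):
~i | ~t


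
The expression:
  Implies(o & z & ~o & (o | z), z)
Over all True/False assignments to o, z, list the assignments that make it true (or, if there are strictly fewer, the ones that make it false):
is always true.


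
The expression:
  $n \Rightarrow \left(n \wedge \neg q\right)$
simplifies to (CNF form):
$\neg n \vee \neg q$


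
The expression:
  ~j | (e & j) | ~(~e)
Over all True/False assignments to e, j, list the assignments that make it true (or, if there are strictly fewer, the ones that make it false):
is false only for:
  e=False, j=True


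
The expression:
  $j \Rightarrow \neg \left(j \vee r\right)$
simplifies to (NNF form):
$\neg j$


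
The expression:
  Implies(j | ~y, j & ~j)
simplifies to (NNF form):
y & ~j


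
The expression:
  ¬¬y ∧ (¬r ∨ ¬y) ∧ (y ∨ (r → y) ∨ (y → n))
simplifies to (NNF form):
y ∧ ¬r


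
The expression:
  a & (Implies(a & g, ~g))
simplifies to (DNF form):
a & ~g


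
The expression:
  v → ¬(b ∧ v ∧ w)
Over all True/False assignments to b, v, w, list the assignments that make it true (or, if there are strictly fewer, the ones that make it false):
is false only for:
  b=True, v=True, w=True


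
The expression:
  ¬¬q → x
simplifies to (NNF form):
x ∨ ¬q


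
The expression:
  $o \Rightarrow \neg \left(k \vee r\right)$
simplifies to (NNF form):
$\left(\neg k \wedge \neg r\right) \vee \neg o$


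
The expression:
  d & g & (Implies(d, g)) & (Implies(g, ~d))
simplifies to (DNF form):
False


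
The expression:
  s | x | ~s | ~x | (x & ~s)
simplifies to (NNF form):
True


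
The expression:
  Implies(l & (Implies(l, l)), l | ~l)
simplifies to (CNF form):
True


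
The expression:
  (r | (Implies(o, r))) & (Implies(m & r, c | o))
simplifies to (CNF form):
(r | ~o) & (c | o | ~m | ~r)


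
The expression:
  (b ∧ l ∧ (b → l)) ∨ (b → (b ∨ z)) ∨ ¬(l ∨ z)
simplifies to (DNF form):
True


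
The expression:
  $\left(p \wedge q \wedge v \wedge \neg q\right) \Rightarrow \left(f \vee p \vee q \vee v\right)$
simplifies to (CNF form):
$\text{True}$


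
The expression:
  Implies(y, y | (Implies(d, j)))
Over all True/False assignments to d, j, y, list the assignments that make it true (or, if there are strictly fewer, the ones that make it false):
is always true.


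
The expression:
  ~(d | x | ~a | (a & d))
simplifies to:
a & ~d & ~x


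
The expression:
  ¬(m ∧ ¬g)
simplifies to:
g ∨ ¬m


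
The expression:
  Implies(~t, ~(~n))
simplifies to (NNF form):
n | t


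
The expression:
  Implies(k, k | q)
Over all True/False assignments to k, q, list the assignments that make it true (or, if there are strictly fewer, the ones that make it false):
is always true.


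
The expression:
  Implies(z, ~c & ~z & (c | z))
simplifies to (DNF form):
~z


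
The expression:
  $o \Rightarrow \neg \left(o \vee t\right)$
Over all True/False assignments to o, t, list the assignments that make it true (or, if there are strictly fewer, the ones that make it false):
is true only for:
  o=False, t=False;
  o=False, t=True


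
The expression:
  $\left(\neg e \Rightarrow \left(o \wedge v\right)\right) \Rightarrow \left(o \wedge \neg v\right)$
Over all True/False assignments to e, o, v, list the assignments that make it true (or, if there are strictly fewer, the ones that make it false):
is true only for:
  e=False, o=False, v=False;
  e=False, o=False, v=True;
  e=False, o=True, v=False;
  e=True, o=True, v=False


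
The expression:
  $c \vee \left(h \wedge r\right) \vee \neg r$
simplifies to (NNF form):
$c \vee h \vee \neg r$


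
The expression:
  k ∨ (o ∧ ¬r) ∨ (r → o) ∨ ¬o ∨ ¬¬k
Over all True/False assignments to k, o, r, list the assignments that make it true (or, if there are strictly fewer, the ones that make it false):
is always true.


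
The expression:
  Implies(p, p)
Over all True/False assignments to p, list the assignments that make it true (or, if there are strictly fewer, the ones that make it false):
is always true.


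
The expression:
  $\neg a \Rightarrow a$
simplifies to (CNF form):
$a$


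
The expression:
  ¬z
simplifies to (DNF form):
¬z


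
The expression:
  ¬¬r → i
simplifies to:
i ∨ ¬r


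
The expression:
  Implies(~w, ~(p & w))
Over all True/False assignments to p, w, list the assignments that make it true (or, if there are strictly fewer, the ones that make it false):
is always true.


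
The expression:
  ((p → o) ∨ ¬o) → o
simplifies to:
o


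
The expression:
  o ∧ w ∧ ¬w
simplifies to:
False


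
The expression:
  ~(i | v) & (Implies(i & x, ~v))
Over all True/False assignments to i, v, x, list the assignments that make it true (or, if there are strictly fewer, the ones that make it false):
is true only for:
  i=False, v=False, x=False;
  i=False, v=False, x=True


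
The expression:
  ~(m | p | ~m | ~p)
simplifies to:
False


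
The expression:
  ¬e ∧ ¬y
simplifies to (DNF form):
¬e ∧ ¬y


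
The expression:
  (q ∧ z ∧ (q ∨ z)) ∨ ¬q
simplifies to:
z ∨ ¬q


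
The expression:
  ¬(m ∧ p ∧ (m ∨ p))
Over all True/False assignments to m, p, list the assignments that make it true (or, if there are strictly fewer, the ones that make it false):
is false only for:
  m=True, p=True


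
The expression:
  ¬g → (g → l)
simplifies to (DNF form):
True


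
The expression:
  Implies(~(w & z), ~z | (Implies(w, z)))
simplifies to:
True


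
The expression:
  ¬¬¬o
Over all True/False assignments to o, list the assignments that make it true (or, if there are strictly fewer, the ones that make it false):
is true only for:
  o=False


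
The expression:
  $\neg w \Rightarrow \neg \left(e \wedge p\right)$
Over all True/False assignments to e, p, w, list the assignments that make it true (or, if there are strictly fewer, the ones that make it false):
is false only for:
  e=True, p=True, w=False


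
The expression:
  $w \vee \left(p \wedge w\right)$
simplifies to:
$w$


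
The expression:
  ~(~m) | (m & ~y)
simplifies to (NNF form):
m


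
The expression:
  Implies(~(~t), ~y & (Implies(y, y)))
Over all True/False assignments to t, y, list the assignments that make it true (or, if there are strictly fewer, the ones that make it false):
is false only for:
  t=True, y=True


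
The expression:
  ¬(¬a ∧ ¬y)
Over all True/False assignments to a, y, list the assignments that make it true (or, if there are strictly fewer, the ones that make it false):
is false only for:
  a=False, y=False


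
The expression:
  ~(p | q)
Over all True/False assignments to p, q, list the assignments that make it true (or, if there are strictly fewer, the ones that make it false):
is true only for:
  p=False, q=False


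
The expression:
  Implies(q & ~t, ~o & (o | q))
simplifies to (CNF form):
t | ~o | ~q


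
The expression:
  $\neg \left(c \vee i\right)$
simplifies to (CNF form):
$\neg c \wedge \neg i$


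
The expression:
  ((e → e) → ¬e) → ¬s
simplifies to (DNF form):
e ∨ ¬s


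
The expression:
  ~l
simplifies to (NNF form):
~l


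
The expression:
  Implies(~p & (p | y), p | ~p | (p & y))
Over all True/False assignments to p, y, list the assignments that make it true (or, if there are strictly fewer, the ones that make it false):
is always true.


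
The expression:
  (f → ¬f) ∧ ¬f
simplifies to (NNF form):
¬f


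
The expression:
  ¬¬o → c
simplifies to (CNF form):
c ∨ ¬o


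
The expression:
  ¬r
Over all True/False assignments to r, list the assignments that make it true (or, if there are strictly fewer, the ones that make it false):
is true only for:
  r=False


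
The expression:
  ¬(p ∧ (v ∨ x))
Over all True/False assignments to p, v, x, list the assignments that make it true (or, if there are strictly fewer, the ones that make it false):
is false only for:
  p=True, v=False, x=True;
  p=True, v=True, x=False;
  p=True, v=True, x=True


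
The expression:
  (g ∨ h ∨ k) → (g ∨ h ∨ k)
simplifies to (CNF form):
True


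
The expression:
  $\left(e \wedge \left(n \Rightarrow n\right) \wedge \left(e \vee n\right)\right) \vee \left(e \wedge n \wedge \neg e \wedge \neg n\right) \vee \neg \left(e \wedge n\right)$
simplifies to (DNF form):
$\text{True}$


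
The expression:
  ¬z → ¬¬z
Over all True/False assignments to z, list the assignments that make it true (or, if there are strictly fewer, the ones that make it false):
is true only for:
  z=True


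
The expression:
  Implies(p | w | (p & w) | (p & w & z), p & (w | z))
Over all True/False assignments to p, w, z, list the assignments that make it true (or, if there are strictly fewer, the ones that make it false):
is false only for:
  p=False, w=True, z=False;
  p=False, w=True, z=True;
  p=True, w=False, z=False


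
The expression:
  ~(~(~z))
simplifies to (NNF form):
~z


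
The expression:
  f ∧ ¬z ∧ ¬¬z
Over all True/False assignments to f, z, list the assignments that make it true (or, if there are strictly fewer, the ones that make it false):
is never true.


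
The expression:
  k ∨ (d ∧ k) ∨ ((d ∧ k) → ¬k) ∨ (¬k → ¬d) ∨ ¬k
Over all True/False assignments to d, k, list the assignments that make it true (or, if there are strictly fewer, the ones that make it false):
is always true.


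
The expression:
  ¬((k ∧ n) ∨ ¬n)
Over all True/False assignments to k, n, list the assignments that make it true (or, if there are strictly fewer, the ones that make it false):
is true only for:
  k=False, n=True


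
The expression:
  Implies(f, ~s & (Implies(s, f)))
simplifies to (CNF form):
~f | ~s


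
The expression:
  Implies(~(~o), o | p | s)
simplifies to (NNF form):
True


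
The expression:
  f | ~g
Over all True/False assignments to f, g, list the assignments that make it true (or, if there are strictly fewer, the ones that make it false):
is false only for:
  f=False, g=True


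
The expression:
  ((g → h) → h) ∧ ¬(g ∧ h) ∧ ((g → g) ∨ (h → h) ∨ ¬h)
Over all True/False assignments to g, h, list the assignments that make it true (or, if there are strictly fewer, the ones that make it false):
is true only for:
  g=False, h=True;
  g=True, h=False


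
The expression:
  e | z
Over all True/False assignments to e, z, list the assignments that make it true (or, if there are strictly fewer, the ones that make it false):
is false only for:
  e=False, z=False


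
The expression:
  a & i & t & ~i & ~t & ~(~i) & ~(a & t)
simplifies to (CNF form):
False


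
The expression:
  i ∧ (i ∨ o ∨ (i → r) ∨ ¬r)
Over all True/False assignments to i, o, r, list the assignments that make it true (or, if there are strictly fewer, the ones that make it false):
is true only for:
  i=True, o=False, r=False;
  i=True, o=False, r=True;
  i=True, o=True, r=False;
  i=True, o=True, r=True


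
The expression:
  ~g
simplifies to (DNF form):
~g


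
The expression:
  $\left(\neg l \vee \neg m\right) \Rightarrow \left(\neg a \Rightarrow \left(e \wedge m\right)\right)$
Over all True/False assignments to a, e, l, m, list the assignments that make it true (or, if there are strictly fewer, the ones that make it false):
is false only for:
  a=False, e=False, l=False, m=False;
  a=False, e=False, l=False, m=True;
  a=False, e=False, l=True, m=False;
  a=False, e=True, l=False, m=False;
  a=False, e=True, l=True, m=False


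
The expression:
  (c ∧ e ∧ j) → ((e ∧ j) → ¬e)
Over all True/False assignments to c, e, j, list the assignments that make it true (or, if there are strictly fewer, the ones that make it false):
is false only for:
  c=True, e=True, j=True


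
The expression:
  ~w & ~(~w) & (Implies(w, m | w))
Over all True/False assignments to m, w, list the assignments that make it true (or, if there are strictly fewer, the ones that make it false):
is never true.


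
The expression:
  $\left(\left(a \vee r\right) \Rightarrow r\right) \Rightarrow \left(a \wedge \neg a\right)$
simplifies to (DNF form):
$a \wedge \neg r$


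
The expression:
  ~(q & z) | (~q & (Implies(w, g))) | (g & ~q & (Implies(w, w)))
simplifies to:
~q | ~z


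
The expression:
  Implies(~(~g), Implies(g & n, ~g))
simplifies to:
~g | ~n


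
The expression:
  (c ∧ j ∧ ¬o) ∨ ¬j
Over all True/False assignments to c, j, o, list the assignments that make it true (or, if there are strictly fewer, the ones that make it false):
is false only for:
  c=False, j=True, o=False;
  c=False, j=True, o=True;
  c=True, j=True, o=True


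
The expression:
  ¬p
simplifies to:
¬p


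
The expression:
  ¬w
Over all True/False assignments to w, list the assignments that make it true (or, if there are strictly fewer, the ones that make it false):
is true only for:
  w=False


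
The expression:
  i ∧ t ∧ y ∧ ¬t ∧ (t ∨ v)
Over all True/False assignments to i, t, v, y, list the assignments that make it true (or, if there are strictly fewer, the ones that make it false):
is never true.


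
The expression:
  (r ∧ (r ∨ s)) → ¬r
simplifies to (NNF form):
¬r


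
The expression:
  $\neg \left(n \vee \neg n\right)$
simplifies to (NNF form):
$\text{False}$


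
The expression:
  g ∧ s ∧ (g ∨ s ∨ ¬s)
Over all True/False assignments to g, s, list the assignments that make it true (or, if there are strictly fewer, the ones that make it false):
is true only for:
  g=True, s=True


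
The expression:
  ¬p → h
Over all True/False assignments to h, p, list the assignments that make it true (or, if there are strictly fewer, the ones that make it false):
is false only for:
  h=False, p=False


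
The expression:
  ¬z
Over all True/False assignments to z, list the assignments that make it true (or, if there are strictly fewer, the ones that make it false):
is true only for:
  z=False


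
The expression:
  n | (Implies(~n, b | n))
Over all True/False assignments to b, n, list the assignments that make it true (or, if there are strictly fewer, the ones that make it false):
is false only for:
  b=False, n=False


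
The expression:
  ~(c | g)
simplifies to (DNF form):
~c & ~g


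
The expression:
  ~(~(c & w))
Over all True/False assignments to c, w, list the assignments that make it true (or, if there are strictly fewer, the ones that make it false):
is true only for:
  c=True, w=True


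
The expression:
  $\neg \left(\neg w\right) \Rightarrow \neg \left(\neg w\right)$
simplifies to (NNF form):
$\text{True}$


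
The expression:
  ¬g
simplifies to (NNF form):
¬g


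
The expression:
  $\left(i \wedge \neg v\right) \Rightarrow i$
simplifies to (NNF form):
$\text{True}$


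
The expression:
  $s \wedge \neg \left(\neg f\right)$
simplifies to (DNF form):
$f \wedge s$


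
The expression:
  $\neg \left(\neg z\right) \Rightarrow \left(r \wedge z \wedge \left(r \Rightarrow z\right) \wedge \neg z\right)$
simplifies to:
$\neg z$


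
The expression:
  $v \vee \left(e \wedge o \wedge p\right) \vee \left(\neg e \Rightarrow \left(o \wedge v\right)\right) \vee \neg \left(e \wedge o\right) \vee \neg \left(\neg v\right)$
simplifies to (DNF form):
$\text{True}$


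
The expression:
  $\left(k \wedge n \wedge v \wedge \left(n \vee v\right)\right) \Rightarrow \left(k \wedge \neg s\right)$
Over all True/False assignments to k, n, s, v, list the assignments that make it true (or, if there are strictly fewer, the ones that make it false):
is false only for:
  k=True, n=True, s=True, v=True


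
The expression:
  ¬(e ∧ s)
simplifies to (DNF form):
¬e ∨ ¬s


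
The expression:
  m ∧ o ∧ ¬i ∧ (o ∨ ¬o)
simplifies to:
m ∧ o ∧ ¬i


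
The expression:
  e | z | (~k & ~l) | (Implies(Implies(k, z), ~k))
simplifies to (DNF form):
True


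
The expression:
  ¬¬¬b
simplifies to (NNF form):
¬b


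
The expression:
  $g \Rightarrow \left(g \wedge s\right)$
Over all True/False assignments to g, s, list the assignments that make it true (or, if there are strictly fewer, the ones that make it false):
is false only for:
  g=True, s=False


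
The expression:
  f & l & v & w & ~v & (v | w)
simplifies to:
False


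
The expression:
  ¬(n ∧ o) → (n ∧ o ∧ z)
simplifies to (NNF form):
n ∧ o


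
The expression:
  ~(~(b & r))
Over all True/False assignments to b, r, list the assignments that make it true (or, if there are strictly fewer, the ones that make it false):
is true only for:
  b=True, r=True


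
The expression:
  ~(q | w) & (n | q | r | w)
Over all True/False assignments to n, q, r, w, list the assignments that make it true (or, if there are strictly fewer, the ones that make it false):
is true only for:
  n=False, q=False, r=True, w=False;
  n=True, q=False, r=False, w=False;
  n=True, q=False, r=True, w=False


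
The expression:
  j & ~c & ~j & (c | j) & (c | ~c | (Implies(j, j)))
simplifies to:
False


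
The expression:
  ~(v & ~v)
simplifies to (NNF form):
True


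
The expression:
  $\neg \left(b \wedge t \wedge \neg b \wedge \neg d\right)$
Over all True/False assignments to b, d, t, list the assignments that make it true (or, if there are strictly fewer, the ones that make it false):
is always true.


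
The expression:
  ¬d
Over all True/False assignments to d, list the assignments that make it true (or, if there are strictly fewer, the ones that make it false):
is true only for:
  d=False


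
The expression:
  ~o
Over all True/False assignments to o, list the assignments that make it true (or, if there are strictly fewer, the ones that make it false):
is true only for:
  o=False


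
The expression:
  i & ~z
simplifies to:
i & ~z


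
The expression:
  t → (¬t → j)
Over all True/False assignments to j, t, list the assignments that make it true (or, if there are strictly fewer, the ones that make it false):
is always true.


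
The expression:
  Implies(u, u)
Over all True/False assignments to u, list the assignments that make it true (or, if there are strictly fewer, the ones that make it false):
is always true.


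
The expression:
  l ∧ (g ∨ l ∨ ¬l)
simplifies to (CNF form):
l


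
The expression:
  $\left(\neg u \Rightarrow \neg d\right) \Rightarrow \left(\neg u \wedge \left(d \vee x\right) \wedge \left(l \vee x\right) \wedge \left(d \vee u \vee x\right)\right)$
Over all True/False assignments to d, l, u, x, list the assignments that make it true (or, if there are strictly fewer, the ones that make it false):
is true only for:
  d=False, l=False, u=False, x=True;
  d=False, l=True, u=False, x=True;
  d=True, l=False, u=False, x=False;
  d=True, l=False, u=False, x=True;
  d=True, l=True, u=False, x=False;
  d=True, l=True, u=False, x=True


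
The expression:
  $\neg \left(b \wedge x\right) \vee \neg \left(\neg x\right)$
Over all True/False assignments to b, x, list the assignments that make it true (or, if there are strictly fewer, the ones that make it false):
is always true.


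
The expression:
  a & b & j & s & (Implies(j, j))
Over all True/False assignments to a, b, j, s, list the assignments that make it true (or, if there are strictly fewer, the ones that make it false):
is true only for:
  a=True, b=True, j=True, s=True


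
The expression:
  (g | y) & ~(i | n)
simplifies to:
~i & ~n & (g | y)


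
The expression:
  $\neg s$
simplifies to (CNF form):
$\neg s$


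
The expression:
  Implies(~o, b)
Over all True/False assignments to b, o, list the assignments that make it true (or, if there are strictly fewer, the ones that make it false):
is false only for:
  b=False, o=False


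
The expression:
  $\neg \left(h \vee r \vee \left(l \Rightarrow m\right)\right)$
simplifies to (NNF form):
$l \wedge \neg h \wedge \neg m \wedge \neg r$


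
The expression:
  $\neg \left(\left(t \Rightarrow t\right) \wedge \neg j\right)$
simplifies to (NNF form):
$j$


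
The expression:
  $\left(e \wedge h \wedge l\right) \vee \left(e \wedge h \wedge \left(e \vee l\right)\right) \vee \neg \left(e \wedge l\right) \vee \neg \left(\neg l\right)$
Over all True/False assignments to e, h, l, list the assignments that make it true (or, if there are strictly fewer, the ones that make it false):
is always true.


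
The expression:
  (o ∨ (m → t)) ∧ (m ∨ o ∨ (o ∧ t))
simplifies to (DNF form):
o ∨ (m ∧ t)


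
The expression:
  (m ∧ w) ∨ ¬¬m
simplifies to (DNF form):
m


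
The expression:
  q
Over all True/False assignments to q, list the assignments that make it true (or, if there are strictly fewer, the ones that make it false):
is true only for:
  q=True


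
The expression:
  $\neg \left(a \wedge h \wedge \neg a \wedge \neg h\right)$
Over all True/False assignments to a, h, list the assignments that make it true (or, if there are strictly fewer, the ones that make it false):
is always true.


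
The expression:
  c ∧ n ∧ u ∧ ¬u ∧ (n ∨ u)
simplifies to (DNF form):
False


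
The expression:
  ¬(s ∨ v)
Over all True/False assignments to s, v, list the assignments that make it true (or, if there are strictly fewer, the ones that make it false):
is true only for:
  s=False, v=False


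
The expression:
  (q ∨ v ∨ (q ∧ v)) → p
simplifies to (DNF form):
p ∨ (¬q ∧ ¬v)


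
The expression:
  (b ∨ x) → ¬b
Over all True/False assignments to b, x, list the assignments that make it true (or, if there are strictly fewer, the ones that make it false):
is true only for:
  b=False, x=False;
  b=False, x=True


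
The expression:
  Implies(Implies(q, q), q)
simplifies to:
q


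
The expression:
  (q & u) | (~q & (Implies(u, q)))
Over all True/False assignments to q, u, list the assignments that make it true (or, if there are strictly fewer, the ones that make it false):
is true only for:
  q=False, u=False;
  q=True, u=True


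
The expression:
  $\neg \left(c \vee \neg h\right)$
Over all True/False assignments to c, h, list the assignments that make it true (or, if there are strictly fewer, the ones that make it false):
is true only for:
  c=False, h=True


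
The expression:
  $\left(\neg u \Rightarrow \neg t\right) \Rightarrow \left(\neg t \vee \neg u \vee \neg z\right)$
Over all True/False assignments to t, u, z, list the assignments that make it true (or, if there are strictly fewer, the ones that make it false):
is false only for:
  t=True, u=True, z=True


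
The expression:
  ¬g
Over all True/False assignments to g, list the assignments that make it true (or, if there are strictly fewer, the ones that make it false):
is true only for:
  g=False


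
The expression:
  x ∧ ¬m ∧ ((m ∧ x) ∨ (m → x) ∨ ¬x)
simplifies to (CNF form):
x ∧ ¬m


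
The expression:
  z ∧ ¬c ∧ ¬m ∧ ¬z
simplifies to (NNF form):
False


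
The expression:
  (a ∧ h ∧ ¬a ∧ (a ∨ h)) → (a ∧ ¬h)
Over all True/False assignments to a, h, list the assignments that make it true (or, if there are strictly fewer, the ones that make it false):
is always true.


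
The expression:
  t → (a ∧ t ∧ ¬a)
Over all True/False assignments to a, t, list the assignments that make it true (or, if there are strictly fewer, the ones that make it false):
is true only for:
  a=False, t=False;
  a=True, t=False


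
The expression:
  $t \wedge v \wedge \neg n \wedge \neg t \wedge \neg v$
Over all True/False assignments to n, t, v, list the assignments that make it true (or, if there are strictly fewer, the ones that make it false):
is never true.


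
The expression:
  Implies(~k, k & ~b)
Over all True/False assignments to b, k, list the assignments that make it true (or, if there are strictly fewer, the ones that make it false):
is true only for:
  b=False, k=True;
  b=True, k=True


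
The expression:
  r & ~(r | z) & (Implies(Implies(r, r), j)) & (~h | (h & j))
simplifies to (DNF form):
False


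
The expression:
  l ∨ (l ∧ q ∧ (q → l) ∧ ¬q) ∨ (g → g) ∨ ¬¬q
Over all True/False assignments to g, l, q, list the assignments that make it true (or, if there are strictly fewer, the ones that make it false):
is always true.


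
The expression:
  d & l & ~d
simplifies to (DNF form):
False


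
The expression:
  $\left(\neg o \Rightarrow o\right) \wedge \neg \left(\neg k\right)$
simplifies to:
$k \wedge o$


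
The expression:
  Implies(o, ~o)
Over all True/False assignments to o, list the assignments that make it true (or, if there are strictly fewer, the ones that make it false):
is true only for:
  o=False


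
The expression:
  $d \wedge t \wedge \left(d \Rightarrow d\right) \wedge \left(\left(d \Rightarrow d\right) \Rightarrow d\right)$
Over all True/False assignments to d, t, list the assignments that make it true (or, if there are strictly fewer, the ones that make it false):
is true only for:
  d=True, t=True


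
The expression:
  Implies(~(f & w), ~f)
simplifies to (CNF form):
w | ~f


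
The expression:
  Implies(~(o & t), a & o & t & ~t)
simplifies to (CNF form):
o & t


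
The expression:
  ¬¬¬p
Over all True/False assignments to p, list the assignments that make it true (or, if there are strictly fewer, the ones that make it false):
is true only for:
  p=False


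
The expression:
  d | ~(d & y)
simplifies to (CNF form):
True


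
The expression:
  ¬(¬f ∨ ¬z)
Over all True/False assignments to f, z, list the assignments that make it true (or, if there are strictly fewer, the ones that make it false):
is true only for:
  f=True, z=True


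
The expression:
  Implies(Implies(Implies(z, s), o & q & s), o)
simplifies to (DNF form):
o | s | ~z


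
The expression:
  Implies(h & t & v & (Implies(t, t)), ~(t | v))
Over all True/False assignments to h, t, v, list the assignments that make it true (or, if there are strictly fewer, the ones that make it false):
is false only for:
  h=True, t=True, v=True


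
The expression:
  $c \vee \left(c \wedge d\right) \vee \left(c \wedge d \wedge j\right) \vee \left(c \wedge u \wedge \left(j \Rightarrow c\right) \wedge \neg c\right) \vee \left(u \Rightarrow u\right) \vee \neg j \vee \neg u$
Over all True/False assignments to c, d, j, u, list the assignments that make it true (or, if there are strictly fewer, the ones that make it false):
is always true.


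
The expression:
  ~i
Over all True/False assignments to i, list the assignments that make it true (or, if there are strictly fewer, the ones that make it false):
is true only for:
  i=False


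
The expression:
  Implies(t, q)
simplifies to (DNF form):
q | ~t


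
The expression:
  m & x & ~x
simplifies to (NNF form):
False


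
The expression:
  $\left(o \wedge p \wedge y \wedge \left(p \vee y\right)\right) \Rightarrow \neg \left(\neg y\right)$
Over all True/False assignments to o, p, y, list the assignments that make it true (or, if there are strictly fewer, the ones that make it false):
is always true.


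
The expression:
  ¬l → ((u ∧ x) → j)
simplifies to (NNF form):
j ∨ l ∨ ¬u ∨ ¬x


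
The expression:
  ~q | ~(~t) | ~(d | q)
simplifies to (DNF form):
t | ~q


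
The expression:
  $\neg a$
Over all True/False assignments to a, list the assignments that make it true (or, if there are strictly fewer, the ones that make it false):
is true only for:
  a=False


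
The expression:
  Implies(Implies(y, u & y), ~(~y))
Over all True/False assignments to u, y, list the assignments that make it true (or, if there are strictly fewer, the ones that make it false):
is true only for:
  u=False, y=True;
  u=True, y=True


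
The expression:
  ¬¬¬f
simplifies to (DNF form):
¬f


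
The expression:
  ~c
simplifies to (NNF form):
~c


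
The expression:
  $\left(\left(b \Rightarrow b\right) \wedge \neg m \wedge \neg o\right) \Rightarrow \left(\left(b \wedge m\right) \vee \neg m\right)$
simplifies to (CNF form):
$\text{True}$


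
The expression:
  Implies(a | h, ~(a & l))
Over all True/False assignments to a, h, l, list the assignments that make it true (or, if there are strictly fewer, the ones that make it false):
is false only for:
  a=True, h=False, l=True;
  a=True, h=True, l=True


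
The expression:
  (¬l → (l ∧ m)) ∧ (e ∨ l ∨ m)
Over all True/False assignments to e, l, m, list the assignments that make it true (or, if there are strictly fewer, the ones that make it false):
is true only for:
  e=False, l=True, m=False;
  e=False, l=True, m=True;
  e=True, l=True, m=False;
  e=True, l=True, m=True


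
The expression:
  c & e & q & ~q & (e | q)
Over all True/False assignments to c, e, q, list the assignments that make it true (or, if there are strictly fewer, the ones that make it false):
is never true.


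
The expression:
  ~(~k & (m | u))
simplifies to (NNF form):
k | (~m & ~u)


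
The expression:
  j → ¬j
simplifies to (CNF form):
¬j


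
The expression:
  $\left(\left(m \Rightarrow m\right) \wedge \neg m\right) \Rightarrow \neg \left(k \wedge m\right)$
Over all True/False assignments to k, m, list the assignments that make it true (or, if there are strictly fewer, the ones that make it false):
is always true.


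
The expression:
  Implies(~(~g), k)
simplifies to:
k | ~g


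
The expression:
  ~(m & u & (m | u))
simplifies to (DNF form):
~m | ~u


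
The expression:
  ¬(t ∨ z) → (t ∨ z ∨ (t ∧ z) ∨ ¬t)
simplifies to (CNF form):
True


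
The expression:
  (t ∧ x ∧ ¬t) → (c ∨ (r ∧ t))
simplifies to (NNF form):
True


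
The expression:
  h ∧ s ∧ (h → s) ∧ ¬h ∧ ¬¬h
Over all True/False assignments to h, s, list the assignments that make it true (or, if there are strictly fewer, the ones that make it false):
is never true.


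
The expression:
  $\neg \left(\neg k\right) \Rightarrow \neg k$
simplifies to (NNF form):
$\neg k$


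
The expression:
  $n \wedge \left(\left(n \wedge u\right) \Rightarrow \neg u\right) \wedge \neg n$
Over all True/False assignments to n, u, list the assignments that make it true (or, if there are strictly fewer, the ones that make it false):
is never true.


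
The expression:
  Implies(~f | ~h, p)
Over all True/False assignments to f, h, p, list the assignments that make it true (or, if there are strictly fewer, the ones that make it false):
is false only for:
  f=False, h=False, p=False;
  f=False, h=True, p=False;
  f=True, h=False, p=False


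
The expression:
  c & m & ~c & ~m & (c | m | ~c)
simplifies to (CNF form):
False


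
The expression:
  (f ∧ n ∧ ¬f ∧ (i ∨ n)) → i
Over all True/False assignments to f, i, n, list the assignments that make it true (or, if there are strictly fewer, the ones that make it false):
is always true.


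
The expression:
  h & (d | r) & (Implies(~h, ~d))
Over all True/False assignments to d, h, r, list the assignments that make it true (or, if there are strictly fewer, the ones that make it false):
is true only for:
  d=False, h=True, r=True;
  d=True, h=True, r=False;
  d=True, h=True, r=True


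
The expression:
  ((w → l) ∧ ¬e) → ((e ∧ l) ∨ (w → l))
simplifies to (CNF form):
True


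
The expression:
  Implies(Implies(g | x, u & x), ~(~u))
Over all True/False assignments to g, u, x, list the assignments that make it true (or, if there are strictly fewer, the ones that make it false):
is false only for:
  g=False, u=False, x=False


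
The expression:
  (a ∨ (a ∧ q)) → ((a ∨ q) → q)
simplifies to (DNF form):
q ∨ ¬a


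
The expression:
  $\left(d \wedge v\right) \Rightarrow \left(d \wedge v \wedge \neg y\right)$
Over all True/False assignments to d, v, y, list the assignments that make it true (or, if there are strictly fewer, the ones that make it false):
is false only for:
  d=True, v=True, y=True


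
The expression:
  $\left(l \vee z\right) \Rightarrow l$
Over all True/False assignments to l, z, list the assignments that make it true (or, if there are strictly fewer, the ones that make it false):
is false only for:
  l=False, z=True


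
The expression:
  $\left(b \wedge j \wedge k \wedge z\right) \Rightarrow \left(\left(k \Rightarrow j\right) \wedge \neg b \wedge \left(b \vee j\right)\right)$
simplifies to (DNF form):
$\neg b \vee \neg j \vee \neg k \vee \neg z$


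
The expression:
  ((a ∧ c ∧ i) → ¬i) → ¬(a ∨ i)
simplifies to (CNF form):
(a ∨ ¬i) ∧ (c ∨ ¬i) ∧ (i ∨ ¬a)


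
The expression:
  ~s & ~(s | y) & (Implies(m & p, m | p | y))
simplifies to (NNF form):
~s & ~y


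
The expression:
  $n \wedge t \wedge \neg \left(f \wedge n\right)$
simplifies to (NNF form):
$n \wedge t \wedge \neg f$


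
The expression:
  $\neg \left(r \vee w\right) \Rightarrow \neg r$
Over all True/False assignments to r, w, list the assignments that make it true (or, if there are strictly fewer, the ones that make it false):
is always true.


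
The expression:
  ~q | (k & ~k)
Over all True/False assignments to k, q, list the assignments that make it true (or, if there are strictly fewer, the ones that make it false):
is true only for:
  k=False, q=False;
  k=True, q=False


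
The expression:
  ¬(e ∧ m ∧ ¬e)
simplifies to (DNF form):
True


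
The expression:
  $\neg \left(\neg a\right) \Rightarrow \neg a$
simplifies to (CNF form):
$\neg a$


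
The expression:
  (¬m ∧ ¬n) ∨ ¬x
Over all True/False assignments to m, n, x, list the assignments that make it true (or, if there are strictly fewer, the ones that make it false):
is false only for:
  m=False, n=True, x=True;
  m=True, n=False, x=True;
  m=True, n=True, x=True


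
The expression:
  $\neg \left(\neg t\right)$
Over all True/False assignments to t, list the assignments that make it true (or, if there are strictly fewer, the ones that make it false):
is true only for:
  t=True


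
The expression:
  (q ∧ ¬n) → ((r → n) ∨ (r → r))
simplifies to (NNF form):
True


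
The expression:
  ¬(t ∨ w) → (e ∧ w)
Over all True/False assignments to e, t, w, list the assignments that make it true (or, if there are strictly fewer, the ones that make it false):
is false only for:
  e=False, t=False, w=False;
  e=True, t=False, w=False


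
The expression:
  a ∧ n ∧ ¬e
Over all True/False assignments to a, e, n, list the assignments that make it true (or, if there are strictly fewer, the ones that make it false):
is true only for:
  a=True, e=False, n=True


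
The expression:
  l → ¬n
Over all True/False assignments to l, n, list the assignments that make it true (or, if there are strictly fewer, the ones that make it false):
is false only for:
  l=True, n=True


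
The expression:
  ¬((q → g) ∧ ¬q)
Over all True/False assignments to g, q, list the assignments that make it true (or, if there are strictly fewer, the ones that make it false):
is true only for:
  g=False, q=True;
  g=True, q=True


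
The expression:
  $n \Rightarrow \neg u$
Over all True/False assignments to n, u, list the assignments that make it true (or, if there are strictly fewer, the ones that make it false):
is false only for:
  n=True, u=True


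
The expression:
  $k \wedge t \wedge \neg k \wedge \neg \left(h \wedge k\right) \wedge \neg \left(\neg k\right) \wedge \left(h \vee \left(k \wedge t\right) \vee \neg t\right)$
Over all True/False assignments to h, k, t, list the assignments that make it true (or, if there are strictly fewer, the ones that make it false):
is never true.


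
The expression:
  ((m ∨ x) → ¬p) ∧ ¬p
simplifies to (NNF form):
¬p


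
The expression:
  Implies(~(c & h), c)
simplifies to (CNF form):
c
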